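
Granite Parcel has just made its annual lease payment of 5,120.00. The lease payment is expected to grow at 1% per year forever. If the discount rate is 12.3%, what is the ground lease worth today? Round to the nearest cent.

45762.83

D₁ = D₀ × (1 + g) = 5,120.00 × 1.01 = 5,171.2000
Growing perpetuity: P = D₁ / (r − g) = 5,171.2000 / (0.123 − 0.01) = 45,762.83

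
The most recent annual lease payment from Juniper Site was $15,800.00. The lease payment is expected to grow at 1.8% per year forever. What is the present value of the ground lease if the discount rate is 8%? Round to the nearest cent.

D₁ = D₀ × (1 + g) = $15,800.00 × 1.018 = $16,084.4000
Growing perpetuity: P = D₁ / (r − g) = $16,084.4000 / (0.08 − 0.018) = $259,425.81

$259425.81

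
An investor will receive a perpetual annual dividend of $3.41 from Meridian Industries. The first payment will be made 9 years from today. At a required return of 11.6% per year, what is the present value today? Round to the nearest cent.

$12.22

Value at end of year 8: C / r = $3.41 / 0.116 = $29.3966
Discount to today: PV = $29.3966 / (1 + 0.116)^8 = $29.3966 / 2.406099 = $12.22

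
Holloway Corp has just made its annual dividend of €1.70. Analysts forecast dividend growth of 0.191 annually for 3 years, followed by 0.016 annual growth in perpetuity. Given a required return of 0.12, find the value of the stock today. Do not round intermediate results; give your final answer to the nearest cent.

D_1 = 2.02470
D_2 = 2.41142
D_3 = 2.87200
Terminal value at year 3: TV = D_3×(1+g_2)/(r−g_2) = 2.91795/0.104 = 28.05722
P_0 = D_1/(1+r)^1 + D_2/(1+r)^2 + D_3/(1+r)^3 + TV/(1+r)^3
    = 1.80777 + 1.92237 + 2.04423 + 19.97057 = 25.74494

€25.74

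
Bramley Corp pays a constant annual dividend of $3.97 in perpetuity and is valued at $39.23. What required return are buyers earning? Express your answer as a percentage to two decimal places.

10.12%

P = C/r ⇒ r = C/P = $3.97/$39.23 = 0.101198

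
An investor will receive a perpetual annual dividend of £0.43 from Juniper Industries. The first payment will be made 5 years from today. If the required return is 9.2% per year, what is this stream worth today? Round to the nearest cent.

£3.29

Value at end of year 4: C / r = £0.43 / 0.092 = £4.6739
Discount to today: PV = £4.6739 / (1 + 0.092)^4 = £4.6739 / 1.421970 = £3.29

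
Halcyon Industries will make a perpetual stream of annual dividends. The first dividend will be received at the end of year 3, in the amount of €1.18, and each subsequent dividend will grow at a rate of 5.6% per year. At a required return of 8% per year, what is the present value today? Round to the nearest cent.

€42.15

Value at end of year 2: C₁ / (r − g) = €1.18 / (0.08 − 0.056) = €49.1667
Discount to today: PV = €49.1667 / (1 + 0.08)^2 = €49.1667 / 1.166400 = €42.15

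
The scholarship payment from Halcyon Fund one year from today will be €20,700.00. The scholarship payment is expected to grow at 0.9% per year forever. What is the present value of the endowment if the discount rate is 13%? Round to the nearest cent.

€171074.38

Growing perpetuity: P = D₁ / (r − g) = €20,700.0000 / (0.13 − 0.009) = €171,074.38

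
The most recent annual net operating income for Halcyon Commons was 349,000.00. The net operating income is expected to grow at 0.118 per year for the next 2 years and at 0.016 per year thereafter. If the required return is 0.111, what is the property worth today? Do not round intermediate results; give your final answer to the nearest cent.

D_1 = 390182.00000
D_2 = 436223.47600
Terminal value at year 2: TV = D_2×(1+g_2)/(r−g_2) = 443203.05162/0.095 = 4665295.28017
P_0 = D_1/(1+r)^1 + D_2/(1+r)^2 + TV/(1+r)^2
    = 351198.91989 + 353411.69436 + 3779645.06815 = 4484255.68241

4484255.68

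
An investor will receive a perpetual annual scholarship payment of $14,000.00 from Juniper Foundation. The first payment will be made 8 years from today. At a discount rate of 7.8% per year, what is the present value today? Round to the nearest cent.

Value at end of year 7: C / r = $14,000.00 / 0.078 = $179,487.1795
Discount to today: PV = $179,487.1795 / (1 + 0.078)^7 = $179,487.1795 / 1.691731 = $106,096.76

$106096.76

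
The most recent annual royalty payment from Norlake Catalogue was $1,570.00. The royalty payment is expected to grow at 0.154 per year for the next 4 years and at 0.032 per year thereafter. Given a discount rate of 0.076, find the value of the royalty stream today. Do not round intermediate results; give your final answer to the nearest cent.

D_1 = 1811.78000
D_2 = 2090.79412
D_3 = 2412.77641
D_4 = 2784.34398
Terminal value at year 4: TV = D_4×(1+g_2)/(r−g_2) = 2873.44299/0.044 = 65305.52249
P_0 = D_1/(1+r)^1 + D_2/(1+r)^2 + D_3/(1+r)^3 + D_4/(1+r)^4 + TV/(1+r)^4
    = 1683.81041 + 1805.87101 + 1936.77988 + 2077.17842 + 48719.27571 = 56222.91543

$56222.92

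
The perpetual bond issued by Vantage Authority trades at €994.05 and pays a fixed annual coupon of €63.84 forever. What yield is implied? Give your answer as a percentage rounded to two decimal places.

6.42%

P = C/r ⇒ r = C/P = €63.84/€994.05 = 0.064222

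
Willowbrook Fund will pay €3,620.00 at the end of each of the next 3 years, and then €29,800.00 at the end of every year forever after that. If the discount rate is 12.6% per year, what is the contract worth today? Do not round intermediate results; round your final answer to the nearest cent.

€174270.68

PV of 3-year annuity: €3,620.00 × [1 − (1+0.126)^−3] / 0.126 = 8605.76276
Perpetuity value at year 3: €29,800.00 / 0.126 = 236507.93651
PV of perpetuity: 236507.93651 / (1+0.126)^3 = 165664.91706
Total PV = 8605.76276 + 165664.91706 = 174270.67983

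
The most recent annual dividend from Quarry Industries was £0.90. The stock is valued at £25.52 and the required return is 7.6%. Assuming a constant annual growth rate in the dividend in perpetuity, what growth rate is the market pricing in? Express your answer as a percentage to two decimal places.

3.93%

P = D₀(1+g)/(r−g) ⇒ P(r−g) = D₀(1+g) ⇒ g(P+D₀) = P·r − D₀
g = (P·r − D₀)/(P + D₀) = (£25.52×0.076 − £0.90) / (£25.52 + £0.90) = 0.039346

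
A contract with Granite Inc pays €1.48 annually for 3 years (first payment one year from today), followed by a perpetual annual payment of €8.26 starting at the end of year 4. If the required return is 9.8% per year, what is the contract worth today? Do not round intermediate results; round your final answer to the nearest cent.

PV of 3-year annuity: €1.48 × [1 − (1+0.098)^−3] / 0.098 = 3.69354
Perpetuity value at year 3: €8.26 / 0.098 = 84.28571
PV of perpetuity: 84.28571 / (1+0.098)^3 = 63.67177
Total PV = 3.69354 + 63.67177 = 67.36531

€67.37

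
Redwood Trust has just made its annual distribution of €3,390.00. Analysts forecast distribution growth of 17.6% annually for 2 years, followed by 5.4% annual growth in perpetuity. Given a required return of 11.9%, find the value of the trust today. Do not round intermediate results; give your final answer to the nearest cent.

€68019.80

D_1 = 3986.64000
D_2 = 4688.28864
Terminal value at year 2: TV = D_2×(1+g_2)/(r−g_2) = 4941.45623/0.065 = 76022.40349
P_0 = D_1/(1+r)^1 + D_2/(1+r)^2 + TV/(1+r)^2
    = 3562.68097 + 3744.15801 + 60712.96222 = 68019.80120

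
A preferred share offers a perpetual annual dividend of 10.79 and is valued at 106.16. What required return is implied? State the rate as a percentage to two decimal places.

10.16%

P = C/r ⇒ r = C/P = 10.79/106.16 = 0.101639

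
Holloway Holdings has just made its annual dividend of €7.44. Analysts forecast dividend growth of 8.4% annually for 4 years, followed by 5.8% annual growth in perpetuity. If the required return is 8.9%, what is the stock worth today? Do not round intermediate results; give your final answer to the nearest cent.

€278.71

D_1 = 8.06496
D_2 = 8.74242
D_3 = 9.47678
D_4 = 10.27283
Terminal value at year 4: TV = D_4×(1+g_2)/(r−g_2) = 10.86865/0.031 = 350.60172
P_0 = D_1/(1+r)^1 + D_2/(1+r)^2 + D_3/(1+r)^3 + D_4/(1+r)^4 + TV/(1+r)^4
    = 7.40584 + 7.37184 + 7.33799 + 7.30430 + 249.28866 = 278.70862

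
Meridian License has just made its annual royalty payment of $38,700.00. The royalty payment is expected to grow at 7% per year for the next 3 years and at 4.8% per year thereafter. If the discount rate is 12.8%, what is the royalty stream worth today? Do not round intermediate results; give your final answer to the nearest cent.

D_1 = 41409.00000
D_2 = 44307.63000
D_3 = 47409.16410
Terminal value at year 3: TV = D_3×(1+g_2)/(r−g_2) = 49684.80398/0.08 = 621060.04971
P_0 = D_1/(1+r)^1 + D_2/(1+r)^2 + D_3/(1+r)^3 + TV/(1+r)^3
    = 36710.10638 + 34822.52999 + 33032.00983 + 432719.32880 = 537283.97500

$537283.98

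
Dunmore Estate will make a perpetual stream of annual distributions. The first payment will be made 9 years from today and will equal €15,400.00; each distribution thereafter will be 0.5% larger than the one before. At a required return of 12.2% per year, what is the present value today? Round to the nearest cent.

€52407.33

Value at end of year 8: C₁ / (r − g) = €15,400.00 / (0.122 − 0.005) = €131,623.9316
Discount to today: PV = €131,623.9316 / (1 + 0.122)^8 = €131,623.9316 / 2.511556 = €52,407.33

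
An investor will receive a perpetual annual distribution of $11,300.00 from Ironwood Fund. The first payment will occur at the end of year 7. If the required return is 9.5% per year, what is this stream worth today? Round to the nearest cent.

$69003.34

Value at end of year 6: C / r = $11,300.00 / 0.095 = $118,947.3684
Discount to today: PV = $118,947.3684 / (1 + 0.095)^6 = $118,947.3684 / 1.723791 = $69,003.34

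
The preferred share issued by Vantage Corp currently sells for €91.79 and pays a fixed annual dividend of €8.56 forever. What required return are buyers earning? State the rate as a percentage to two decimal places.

9.33%

P = C/r ⇒ r = C/P = €8.56/€91.79 = 0.093256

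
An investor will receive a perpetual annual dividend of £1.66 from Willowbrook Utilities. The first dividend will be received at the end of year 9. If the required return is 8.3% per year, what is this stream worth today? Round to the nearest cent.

£10.57

Value at end of year 8: C / r = £1.66 / 0.083 = £20.0000
Discount to today: PV = £20.0000 / (1 + 0.083)^8 = £20.0000 / 1.892464 = £10.57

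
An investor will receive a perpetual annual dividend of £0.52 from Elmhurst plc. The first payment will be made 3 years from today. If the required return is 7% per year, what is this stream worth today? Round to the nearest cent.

Value at end of year 2: C / r = £0.52 / 0.07 = £7.4286
Discount to today: PV = £7.4286 / (1 + 0.07)^2 = £7.4286 / 1.144900 = £6.49

£6.49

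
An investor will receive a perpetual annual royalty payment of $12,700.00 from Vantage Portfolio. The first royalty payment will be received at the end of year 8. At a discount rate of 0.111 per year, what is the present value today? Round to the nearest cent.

Value at end of year 7: C / r = $12,700.00 / 0.111 = $114,414.4144
Discount to today: PV = $114,414.4144 / (1 + 0.111)^7 = $114,414.4144 / 2.089288 = $54,762.38

$54762.38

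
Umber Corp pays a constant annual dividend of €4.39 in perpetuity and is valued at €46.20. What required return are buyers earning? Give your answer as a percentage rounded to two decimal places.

P = C/r ⇒ r = C/P = €4.39/€46.20 = 0.095022

9.50%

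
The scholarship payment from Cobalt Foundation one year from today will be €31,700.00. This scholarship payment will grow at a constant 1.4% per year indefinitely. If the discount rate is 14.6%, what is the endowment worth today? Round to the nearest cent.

Growing perpetuity: P = D₁ / (r − g) = €31,700.0000 / (0.146 − 0.014) = €240,151.52

€240151.52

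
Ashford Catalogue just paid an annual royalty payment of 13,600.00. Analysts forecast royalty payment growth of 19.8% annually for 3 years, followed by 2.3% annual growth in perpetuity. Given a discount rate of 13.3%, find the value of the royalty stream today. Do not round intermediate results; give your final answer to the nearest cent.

D_1 = 16292.80000
D_2 = 19518.77440
D_3 = 23383.49173
Terminal value at year 3: TV = D_3×(1+g_2)/(r−g_2) = 23921.31204/0.11 = 217466.47310
P_0 = D_1/(1+r)^1 + D_2/(1+r)^2 + D_3/(1+r)^3 + TV/(1+r)^3
    = 14380.22948 + 15205.22058 + 16077.54127 + 149521.13377 = 195184.12509

195184.13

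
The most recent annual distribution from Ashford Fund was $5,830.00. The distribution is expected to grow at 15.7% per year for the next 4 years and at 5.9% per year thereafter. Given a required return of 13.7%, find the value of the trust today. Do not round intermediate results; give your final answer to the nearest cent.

D_1 = 6745.31000
D_2 = 7804.32367
D_3 = 9029.60249
D_4 = 10447.25008
Terminal value at year 4: TV = D_4×(1+g_2)/(r−g_2) = 11063.63783/0.078 = 141841.51065
P_0 = D_1/(1+r)^1 + D_2/(1+r)^2 + D_3/(1+r)^3 + D_4/(1+r)^4 + TV/(1+r)^4
    = 5932.55057 + 6036.90502 + 6143.09509 + 6251.15305 + 84871.42405 = 109235.12778

$109235.13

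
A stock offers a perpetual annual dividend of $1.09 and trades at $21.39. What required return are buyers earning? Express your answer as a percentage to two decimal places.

P = C/r ⇒ r = C/P = $1.09/$21.39 = 0.050958

5.10%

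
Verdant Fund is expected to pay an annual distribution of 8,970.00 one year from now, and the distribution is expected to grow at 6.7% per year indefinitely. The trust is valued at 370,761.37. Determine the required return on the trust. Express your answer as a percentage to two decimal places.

P = D₁/(r − g) ⇒ r = D₁/P + g = 8,970.0000/370,761.37 + 0.067 = 0.024193 + 0.067 = 0.091193

9.12%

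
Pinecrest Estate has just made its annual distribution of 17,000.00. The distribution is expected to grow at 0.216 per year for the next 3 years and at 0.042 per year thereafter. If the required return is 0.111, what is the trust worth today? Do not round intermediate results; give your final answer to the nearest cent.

D_1 = 20672.00000
D_2 = 25137.15200
D_3 = 30566.77683
Terminal value at year 3: TV = D_3×(1+g_2)/(r−g_2) = 31850.58146/0.069 = 461602.62984
P_0 = D_1/(1+r)^1 + D_2/(1+r)^2 + D_3/(1+r)^3 + TV/(1+r)^3
    = 18606.66067 + 20365.16595 + 22289.86660 + 336609.28984 = 397870.98306

397870.98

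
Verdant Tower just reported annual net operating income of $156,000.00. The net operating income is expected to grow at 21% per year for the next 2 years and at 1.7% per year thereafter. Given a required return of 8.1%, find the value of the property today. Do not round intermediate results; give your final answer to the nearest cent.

$3475951.67

D_1 = 188760.00000
D_2 = 228399.60000
Terminal value at year 2: TV = D_2×(1+g_2)/(r−g_2) = 232282.39320/0.064 = 3629412.39375
P_0 = D_1/(1+r)^1 + D_2/(1+r)^2 + TV/(1+r)^2
    = 174616.09621 + 195453.72471 + 3105881.84421 = 3475951.66512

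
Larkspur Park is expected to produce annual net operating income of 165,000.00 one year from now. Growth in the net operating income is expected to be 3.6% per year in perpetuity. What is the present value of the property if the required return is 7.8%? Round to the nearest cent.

Growing perpetuity: P = D₁ / (r − g) = 165,000.0000 / (0.078 − 0.036) = 3,928,571.43

3928571.43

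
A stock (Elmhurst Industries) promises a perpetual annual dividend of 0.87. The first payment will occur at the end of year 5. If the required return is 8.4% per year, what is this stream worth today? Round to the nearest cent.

7.50

Value at end of year 4: C / r = 0.87 / 0.084 = 10.3571
Discount to today: PV = 10.3571 / (1 + 0.084)^4 = 10.3571 / 1.380757 = 7.50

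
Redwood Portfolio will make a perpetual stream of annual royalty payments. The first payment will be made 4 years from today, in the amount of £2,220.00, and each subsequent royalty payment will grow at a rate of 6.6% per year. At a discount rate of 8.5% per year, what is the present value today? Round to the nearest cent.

£91476.63

Value at end of year 3: C₁ / (r − g) = £2,220.00 / (0.085 − 0.066) = £116,842.1053
Discount to today: PV = £116,842.1053 / (1 + 0.085)^3 = £116,842.1053 / 1.277289 = £91,476.63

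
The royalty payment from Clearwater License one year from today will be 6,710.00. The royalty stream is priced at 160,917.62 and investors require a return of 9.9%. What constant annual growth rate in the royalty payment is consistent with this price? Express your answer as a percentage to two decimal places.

5.73%

P = D₁/(r−g) ⇒ g = r − D₁/P = 0.099 − 6,710.00/160,917.62 = 0.057302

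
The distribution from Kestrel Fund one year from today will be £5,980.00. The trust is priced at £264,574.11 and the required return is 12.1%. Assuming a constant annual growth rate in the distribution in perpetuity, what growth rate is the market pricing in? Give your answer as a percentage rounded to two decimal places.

P = D₁/(r−g) ⇒ g = r − D₁/P = 0.121 − £5,980.00/£264,574.11 = 0.098398

9.84%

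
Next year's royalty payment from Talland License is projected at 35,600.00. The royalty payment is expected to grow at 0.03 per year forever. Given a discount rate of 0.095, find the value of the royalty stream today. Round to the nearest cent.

Growing perpetuity: P = D₁ / (r − g) = 35,600.0000 / (0.095 − 0.03) = 547,692.31

547692.31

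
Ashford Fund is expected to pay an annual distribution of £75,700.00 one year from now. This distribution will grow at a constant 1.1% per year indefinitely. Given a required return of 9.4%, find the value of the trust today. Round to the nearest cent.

Growing perpetuity: P = D₁ / (r − g) = £75,700.0000 / (0.094 − 0.011) = £912,048.19

£912048.19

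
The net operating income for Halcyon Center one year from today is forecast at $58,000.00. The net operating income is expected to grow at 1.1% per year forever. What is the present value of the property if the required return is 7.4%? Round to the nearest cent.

Growing perpetuity: P = D₁ / (r − g) = $58,000.0000 / (0.074 − 0.011) = $920,634.92

$920634.92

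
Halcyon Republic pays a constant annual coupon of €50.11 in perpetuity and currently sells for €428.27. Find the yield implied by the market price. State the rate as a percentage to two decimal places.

P = C/r ⇒ r = C/P = €50.11/€428.27 = 0.117006

11.70%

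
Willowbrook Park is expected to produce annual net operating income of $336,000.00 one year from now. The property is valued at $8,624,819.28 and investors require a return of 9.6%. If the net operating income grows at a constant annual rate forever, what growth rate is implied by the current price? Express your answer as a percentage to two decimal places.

5.70%

P = D₁/(r−g) ⇒ g = r − D₁/P = 0.096 − $336,000.00/$8,624,819.28 = 0.057043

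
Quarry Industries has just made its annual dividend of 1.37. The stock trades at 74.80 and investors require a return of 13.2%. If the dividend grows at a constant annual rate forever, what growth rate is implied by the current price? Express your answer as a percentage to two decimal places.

11.16%

P = D₀(1+g)/(r−g) ⇒ P(r−g) = D₀(1+g) ⇒ g(P+D₀) = P·r − D₀
g = (P·r − D₀)/(P + D₀) = (74.80×0.132 − 1.37) / (74.80 + 1.37) = 0.111640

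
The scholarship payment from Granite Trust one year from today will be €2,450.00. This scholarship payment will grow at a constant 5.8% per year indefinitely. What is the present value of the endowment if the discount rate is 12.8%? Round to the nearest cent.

€35000.00

Growing perpetuity: P = D₁ / (r − g) = €2,450.0000 / (0.128 − 0.058) = €35,000.00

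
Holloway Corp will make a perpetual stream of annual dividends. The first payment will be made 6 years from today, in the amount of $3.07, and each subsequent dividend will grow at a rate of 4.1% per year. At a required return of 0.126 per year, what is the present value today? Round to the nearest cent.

$19.95

Value at end of year 5: C₁ / (r − g) = $3.07 / (0.126 − 0.041) = $36.1176
Discount to today: PV = $36.1176 / (1 + 0.126)^5 = $36.1176 / 1.810056 = $19.95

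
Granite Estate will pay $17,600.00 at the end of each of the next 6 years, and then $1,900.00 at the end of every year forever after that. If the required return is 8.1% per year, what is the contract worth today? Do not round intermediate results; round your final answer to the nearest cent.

PV of 6-year annuity: $17,600.00 × [1 − (1+0.081)^−6] / 0.081 = 81116.44397
Perpetuity value at year 6: $1,900.00 / 0.081 = 23456.79012
PV of perpetuity: 23456.79012 / (1+0.081)^6 = 14699.90129
Total PV = 81116.44397 + 14699.90129 = 95816.34525

$95816.35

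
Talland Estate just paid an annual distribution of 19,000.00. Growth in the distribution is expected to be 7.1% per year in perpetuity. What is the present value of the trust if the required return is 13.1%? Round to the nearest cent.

D₁ = D₀ × (1 + g) = 19,000.00 × 1.071 = 20,349.0000
Growing perpetuity: P = D₁ / (r − g) = 20,349.0000 / (0.131 − 0.071) = 339,150.00

339150.00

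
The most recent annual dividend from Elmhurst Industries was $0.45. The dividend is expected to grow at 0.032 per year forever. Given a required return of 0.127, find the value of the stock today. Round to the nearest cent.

D₁ = D₀ × (1 + g) = $0.45 × 1.032 = $0.4644
Growing perpetuity: P = D₁ / (r − g) = $0.4644 / (0.127 − 0.032) = $4.89

$4.89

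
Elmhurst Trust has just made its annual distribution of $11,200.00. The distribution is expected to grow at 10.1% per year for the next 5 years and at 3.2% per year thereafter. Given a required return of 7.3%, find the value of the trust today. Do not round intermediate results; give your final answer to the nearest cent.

D_1 = 12331.20000
D_2 = 13576.65120
D_3 = 14947.89297
D_4 = 16457.63016
D_5 = 18119.85081
Terminal value at year 5: TV = D_5×(1+g_2)/(r−g_2) = 18699.68603/0.041 = 456089.90325
P_0 = D_1/(1+r)^1 + D_2/(1+r)^2 + D_3/(1+r)^3 + D_4/(1+r)^4 + D_5/(1+r)^5 + TV/(1+r)^5
    = 11492.26468 + 11792.15602 + 12099.87305 + 12415.61997 + 12739.60632 + 320665.21280 = 381204.73284

$381204.73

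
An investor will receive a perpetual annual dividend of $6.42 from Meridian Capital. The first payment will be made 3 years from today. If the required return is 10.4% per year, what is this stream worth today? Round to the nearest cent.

Value at end of year 2: C / r = $6.42 / 0.104 = $61.7308
Discount to today: PV = $61.7308 / (1 + 0.104)^2 = $61.7308 / 1.218816 = $50.65

$50.65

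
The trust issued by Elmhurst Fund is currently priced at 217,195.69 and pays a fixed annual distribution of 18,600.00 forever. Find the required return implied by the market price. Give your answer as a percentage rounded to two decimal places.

P = C/r ⇒ r = C/P = 18,600.00/217,195.69 = 0.085637

8.56%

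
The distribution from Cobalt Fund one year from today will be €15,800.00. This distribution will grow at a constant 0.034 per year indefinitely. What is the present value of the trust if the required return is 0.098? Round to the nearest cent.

€246875.00

Growing perpetuity: P = D₁ / (r − g) = €15,800.0000 / (0.098 − 0.034) = €246,875.00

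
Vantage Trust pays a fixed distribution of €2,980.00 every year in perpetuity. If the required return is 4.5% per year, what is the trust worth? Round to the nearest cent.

Level perpetuity: PV = C / r = €2,980.00 / 0.045 = €66,222.22

€66222.22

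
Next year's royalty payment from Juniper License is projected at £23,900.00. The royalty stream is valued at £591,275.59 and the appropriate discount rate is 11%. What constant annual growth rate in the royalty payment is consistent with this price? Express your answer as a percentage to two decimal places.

P = D₁/(r−g) ⇒ g = r − D₁/P = 0.11 − £23,900.00/£591,275.59 = 0.069579

6.96%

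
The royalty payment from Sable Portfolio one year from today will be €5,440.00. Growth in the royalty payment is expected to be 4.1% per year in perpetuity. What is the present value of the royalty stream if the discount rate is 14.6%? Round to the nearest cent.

€51809.52

Growing perpetuity: P = D₁ / (r − g) = €5,440.0000 / (0.146 − 0.041) = €51,809.52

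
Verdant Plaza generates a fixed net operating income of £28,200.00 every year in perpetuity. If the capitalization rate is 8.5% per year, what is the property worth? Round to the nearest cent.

Level perpetuity: PV = C / r = £28,200.00 / 0.085 = £331,764.71

£331764.71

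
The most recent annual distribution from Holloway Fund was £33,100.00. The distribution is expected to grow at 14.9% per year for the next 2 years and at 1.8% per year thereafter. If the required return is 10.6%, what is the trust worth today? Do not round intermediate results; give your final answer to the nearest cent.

£483370.26

D_1 = 38031.90000
D_2 = 43698.65310
Terminal value at year 2: TV = D_2×(1+g_2)/(r−g_2) = 44485.22886/0.088 = 505513.96427
P_0 = D_1/(1+r)^1 + D_2/(1+r)^2 + TV/(1+r)^2
    = 34386.88969 + 35723.81217 + 413259.55439 = 483370.25625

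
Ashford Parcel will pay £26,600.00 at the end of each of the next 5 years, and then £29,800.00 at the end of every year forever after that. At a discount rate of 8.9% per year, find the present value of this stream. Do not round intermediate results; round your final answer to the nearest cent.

PV of 5-year annuity: £26,600.00 × [1 − (1+0.089)^−5] / 0.089 = 103733.73972
Perpetuity value at year 5: £29,800.00 / 0.089 = 334831.46067
PV of perpetuity: 334831.46067 / (1+0.089)^5 = 218618.47407
Total PV = 103733.73972 + 218618.47407 = 322352.21379

£322352.21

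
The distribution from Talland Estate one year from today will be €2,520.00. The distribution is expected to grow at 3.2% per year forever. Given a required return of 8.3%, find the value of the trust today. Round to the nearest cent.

Growing perpetuity: P = D₁ / (r − g) = €2,520.0000 / (0.083 − 0.032) = €49,411.76

€49411.76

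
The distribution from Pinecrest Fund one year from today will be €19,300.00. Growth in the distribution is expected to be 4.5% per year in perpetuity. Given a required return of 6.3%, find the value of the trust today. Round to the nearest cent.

Growing perpetuity: P = D₁ / (r − g) = €19,300.0000 / (0.063 − 0.045) = €1,072,222.22

€1072222.22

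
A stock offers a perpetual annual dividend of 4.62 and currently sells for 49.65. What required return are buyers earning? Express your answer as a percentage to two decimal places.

9.31%

P = C/r ⇒ r = C/P = 4.62/49.65 = 0.093051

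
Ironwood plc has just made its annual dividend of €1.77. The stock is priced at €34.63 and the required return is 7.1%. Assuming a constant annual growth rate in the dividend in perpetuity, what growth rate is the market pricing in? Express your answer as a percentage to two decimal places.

P = D₀(1+g)/(r−g) ⇒ P(r−g) = D₀(1+g) ⇒ g(P+D₀) = P·r − D₀
g = (P·r − D₀)/(P + D₀) = (€34.63×0.071 − €1.77) / (€34.63 + €1.77) = 0.018921

1.89%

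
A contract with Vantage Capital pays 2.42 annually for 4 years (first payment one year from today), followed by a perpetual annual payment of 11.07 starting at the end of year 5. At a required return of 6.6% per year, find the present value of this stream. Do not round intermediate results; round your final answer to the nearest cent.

PV of 4-year annuity: 2.42 × [1 − (1+0.066)^−4] / 0.066 = 8.27162
Perpetuity value at year 4: 11.07 / 0.066 = 167.72727
PV of perpetuity: 167.72727 / (1+0.066)^4 = 129.88975
Total PV = 8.27162 + 129.88975 = 138.16136

138.16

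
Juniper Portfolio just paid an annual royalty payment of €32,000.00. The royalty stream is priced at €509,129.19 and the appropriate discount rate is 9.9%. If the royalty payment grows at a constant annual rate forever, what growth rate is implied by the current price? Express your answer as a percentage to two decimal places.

P = D₀(1+g)/(r−g) ⇒ P(r−g) = D₀(1+g) ⇒ g(P+D₀) = P·r − D₀
g = (P·r − D₀)/(P + D₀) = (€509,129.19×0.099 − €32,000.00) / (€509,129.19 + €32,000.00) = 0.034010

3.40%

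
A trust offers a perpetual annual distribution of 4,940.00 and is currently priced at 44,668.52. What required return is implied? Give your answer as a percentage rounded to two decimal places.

11.06%

P = C/r ⇒ r = C/P = 4,940.00/44,668.52 = 0.110592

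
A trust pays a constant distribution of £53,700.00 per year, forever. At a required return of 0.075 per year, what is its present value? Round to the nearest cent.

Level perpetuity: PV = C / r = £53,700.00 / 0.075 = £716,000.00

£716000.00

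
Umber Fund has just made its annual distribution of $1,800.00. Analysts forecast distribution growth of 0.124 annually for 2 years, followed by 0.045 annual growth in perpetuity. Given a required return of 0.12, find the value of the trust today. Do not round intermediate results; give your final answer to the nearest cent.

$28878.77

D_1 = 2023.20000
D_2 = 2274.07680
Terminal value at year 2: TV = D_2×(1+g_2)/(r−g_2) = 2376.41026/0.075 = 31685.47008
P_0 = D_1/(1+r)^1 + D_2/(1+r)^2 + TV/(1+r)^2
    = 1806.42857 + 1812.88010 + 25259.46276 = 28878.77143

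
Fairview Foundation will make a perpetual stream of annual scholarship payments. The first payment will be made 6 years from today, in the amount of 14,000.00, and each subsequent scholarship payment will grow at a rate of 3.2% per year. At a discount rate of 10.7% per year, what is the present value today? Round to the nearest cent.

112286.79

Value at end of year 5: C₁ / (r − g) = 14,000.00 / (0.107 − 0.032) = 186,666.6667
Discount to today: PV = 186,666.6667 / (1 + 0.107)^5 = 186,666.6667 / 1.662410 = 112,286.79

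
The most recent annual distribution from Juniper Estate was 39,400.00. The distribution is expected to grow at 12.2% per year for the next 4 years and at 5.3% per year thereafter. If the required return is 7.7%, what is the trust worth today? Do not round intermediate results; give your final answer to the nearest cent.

D_1 = 44206.80000
D_2 = 49600.02960
D_3 = 55651.23321
D_4 = 62440.68366
Terminal value at year 4: TV = D_4×(1+g_2)/(r−g_2) = 65750.03990/0.024 = 2739584.99571
P_0 = D_1/(1+r)^1 + D_2/(1+r)^2 + D_3/(1+r)^3 + D_4/(1+r)^4 + TV/(1+r)^4
    = 41046.23955 + 42761.26349 + 44547.94581 + 46409.28059 + 2036207.18601 = 2210971.91546

2210971.92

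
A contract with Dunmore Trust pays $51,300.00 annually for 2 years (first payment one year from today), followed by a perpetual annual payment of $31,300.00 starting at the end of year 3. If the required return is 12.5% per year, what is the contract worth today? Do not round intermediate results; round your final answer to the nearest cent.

$283980.25

PV of 2-year annuity: $51,300.00 × [1 − (1+0.125)^−2] / 0.125 = 86133.33333
Perpetuity value at year 2: $31,300.00 / 0.125 = 250400.00000
PV of perpetuity: 250400.00000 / (1+0.125)^2 = 197846.91358
Total PV = 86133.33333 + 197846.91358 = 283980.24691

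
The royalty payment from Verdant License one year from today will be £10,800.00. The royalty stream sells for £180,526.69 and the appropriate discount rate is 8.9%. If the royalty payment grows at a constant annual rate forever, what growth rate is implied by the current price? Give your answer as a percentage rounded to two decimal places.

2.92%

P = D₁/(r−g) ⇒ g = r − D₁/P = 0.089 − £10,800.00/£180,526.69 = 0.029175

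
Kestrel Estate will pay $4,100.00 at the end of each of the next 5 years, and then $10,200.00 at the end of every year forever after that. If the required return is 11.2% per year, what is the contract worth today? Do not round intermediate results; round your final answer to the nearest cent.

$68639.42

PV of 5-year annuity: $4,100.00 × [1 − (1+0.112)^−5] / 0.112 = 15077.24855
Perpetuity value at year 5: $10,200.00 / 0.112 = 91071.42857
PV of perpetuity: 91071.42857 / (1+0.112)^5 = 53562.17608
Total PV = 15077.24855 + 53562.17608 = 68639.42463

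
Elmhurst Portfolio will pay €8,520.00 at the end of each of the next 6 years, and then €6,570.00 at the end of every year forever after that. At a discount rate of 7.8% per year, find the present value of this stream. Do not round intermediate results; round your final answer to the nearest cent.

€93300.34

PV of 6-year annuity: €8,520.00 × [1 − (1+0.078)^−6] / 0.078 = 39627.05313
Perpetuity value at year 6: €6,570.00 / 0.078 = 84230.76923
PV of perpetuity: 84230.76923 / (1+0.078)^6 = 53673.28812
Total PV = 39627.05313 + 53673.28812 = 93300.34125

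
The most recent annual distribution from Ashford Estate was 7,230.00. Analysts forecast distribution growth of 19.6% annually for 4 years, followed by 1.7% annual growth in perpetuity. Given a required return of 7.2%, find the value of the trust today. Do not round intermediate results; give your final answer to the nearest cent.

D_1 = 8647.08000
D_2 = 10341.90768
D_3 = 12368.92159
D_4 = 14793.23022
Terminal value at year 4: TV = D_4×(1+g_2)/(r−g_2) = 15044.71513/0.055 = 273540.27508
P_0 = D_1/(1+r)^1 + D_2/(1+r)^2 + D_3/(1+r)^3 + D_4/(1+r)^4 + TV/(1+r)^4
    = 8066.30597 + 8999.34882 + 10040.31828 + 11201.69838 + 207129.58637 = 245437.25782

245437.26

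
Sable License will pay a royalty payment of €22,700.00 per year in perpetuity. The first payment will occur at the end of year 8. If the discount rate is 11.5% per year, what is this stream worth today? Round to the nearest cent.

Value at end of year 7: C / r = €22,700.00 / 0.115 = €197,391.3043
Discount to today: PV = €197,391.3043 / (1 + 0.115)^7 = €197,391.3043 / 2.142516 = €92,130.61

€92130.61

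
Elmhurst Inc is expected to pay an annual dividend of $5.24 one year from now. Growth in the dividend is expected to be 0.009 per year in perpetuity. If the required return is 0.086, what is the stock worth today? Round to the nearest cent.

Growing perpetuity: P = D₁ / (r − g) = $5.2400 / (0.086 − 0.009) = $68.05

$68.05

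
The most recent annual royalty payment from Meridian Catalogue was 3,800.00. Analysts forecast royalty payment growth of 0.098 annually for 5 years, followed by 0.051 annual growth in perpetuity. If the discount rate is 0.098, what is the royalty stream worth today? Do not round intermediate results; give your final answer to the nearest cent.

103974.47

D_1 = 4172.40000
D_2 = 4581.29520
D_3 = 5030.26213
D_4 = 5523.22782
D_5 = 6064.50414
Terminal value at year 5: TV = D_5×(1+g_2)/(r−g_2) = 6373.79386/0.047 = 135612.63523
P_0 = D_1/(1+r)^1 + D_2/(1+r)^2 + D_3/(1+r)^3 + D_4/(1+r)^4 + D_5/(1+r)^5 + TV/(1+r)^5
    = 3800.00000 + 3800.00000 + 3800.00000 + 3800.00000 + 3800.00000 + 84974.46809 = 103974.46809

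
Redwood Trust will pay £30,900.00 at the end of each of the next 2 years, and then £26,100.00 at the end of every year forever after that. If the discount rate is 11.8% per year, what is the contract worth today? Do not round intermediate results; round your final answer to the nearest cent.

PV of 2-year annuity: £30,900.00 × [1 − (1+0.118)^−2] / 0.118 = 52360.14350
Perpetuity value at year 2: £26,100.00 / 0.118 = 221186.44068
PV of perpetuity: 221186.44068 / (1+0.118)^2 = 176959.91171
Total PV = 52360.14350 + 176959.91171 = 229320.05520

£229320.06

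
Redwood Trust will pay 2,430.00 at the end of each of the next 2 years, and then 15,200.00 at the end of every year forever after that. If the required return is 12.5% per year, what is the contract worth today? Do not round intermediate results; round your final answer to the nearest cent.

100159.01

PV of 2-year annuity: 2,430.00 × [1 − (1+0.125)^−2] / 0.125 = 4080.00000
Perpetuity value at year 2: 15,200.00 / 0.125 = 121600.00000
PV of perpetuity: 121600.00000 / (1+0.125)^2 = 96079.01235
Total PV = 4080.00000 + 96079.01235 = 100159.01235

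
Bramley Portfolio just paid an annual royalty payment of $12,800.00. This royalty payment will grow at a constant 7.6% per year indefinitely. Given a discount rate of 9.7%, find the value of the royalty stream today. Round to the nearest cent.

D₁ = D₀ × (1 + g) = $12,800.00 × 1.076 = $13,772.8000
Growing perpetuity: P = D₁ / (r − g) = $13,772.8000 / (0.097 − 0.076) = $655,847.62

$655847.62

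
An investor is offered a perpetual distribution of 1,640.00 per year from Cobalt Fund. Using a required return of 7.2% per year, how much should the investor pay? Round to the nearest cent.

Level perpetuity: PV = C / r = 1,640.00 / 0.072 = 22,777.78

22777.78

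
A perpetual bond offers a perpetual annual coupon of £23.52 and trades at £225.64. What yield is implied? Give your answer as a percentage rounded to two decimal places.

P = C/r ⇒ r = C/P = £23.52/£225.64 = 0.104237

10.42%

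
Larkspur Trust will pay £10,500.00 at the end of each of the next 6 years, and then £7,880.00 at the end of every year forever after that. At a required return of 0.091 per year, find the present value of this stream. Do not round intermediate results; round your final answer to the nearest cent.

PV of 6-year annuity: £10,500.00 × [1 − (1+0.091)^−6] / 0.091 = 46962.04213
Perpetuity value at year 6: £7,880.00 / 0.091 = 86593.40659
PV of perpetuity: 86593.40659 / (1+0.091)^6 = 51349.51212
Total PV = 46962.04213 + 51349.51212 = 98311.55425

£98311.55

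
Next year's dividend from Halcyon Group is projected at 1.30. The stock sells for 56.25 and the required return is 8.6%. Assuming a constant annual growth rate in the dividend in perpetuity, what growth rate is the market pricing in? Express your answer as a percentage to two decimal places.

P = D₁/(r−g) ⇒ g = r − D₁/P = 0.086 − 1.30/56.25 = 0.062889

6.29%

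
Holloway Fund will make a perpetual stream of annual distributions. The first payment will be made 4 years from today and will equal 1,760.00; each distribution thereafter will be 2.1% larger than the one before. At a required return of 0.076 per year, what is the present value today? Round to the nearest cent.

25686.99

Value at end of year 3: C₁ / (r − g) = 1,760.00 / (0.076 − 0.021) = 32,000.0000
Discount to today: PV = 32,000.0000 / (1 + 0.076)^3 = 32,000.0000 / 1.245767 = 25,686.99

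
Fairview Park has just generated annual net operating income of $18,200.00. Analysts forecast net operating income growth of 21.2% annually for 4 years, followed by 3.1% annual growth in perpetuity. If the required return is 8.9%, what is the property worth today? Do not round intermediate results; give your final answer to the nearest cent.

$592177.21

D_1 = 22058.40000
D_2 = 26734.78080
D_3 = 32402.55433
D_4 = 39271.89585
Terminal value at year 4: TV = D_4×(1+g_2)/(r−g_2) = 40489.32462/0.058 = 698091.80377
P_0 = D_1/(1+r)^1 + D_2/(1+r)^2 + D_3/(1+r)^3 + D_4/(1+r)^4 + TV/(1+r)^4
    = 20255.64738 + 22543.47532 + 25089.70807 + 27923.53185 + 496364.85067 = 592177.21330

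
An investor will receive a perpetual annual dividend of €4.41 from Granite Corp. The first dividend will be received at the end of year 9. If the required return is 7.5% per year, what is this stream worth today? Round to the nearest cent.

Value at end of year 8: C / r = €4.41 / 0.075 = €58.8000
Discount to today: PV = €58.8000 / (1 + 0.075)^8 = €58.8000 / 1.783478 = €32.97

€32.97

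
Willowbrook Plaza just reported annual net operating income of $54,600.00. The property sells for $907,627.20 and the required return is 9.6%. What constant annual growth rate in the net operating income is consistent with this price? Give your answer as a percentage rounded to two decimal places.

P = D₀(1+g)/(r−g) ⇒ P(r−g) = D₀(1+g) ⇒ g(P+D₀) = P·r − D₀
g = (P·r − D₀)/(P + D₀) = ($907,627.20×0.096 − $54,600.00) / ($907,627.20 + $54,600.00) = 0.033809

3.38%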